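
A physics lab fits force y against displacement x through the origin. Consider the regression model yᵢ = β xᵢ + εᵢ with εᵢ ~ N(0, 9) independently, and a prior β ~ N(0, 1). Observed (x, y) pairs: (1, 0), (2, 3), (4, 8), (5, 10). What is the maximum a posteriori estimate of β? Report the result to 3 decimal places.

β̂_MAP = 1.600

log p(β | y) = −Σ(yᵢ − βxᵢ)²/(2·9) − β²/(2·1) + const.
Setting the derivative to zero: Σxᵢ(yᵢ − βxᵢ)/9 − β/1 = 0, so β = Σxᵢyᵢ / (Σxᵢ² + σ²/τ²).
Σxᵢyᵢ = 1·0 + 2·3 + 4·8 + 5·10 = 88; Σxᵢ² = 46; σ²/τ² = 9.
β̂_MAP = 88 / (46 + 9) = 88/55 ≈ 1.600.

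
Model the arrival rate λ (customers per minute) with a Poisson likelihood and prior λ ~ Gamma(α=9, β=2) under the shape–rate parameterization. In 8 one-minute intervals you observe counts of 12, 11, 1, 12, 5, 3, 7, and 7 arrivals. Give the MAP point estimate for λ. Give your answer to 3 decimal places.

λ̂_MAP = 6.600

Σxᵢ = 12+11+1+12+5+3+7+7 = 58, with n = 8.
Posterior ∝ λ^8e^(−2λ) · λ^58e^(−8λ) = λ^66e^(−10λ), i.e. Gamma(shape=67, rate=10).
The mode of a Gamma(a, b) with a ≥ 1 (shape–rate) is (a−1)/b = 66/10 ≈ 6.600.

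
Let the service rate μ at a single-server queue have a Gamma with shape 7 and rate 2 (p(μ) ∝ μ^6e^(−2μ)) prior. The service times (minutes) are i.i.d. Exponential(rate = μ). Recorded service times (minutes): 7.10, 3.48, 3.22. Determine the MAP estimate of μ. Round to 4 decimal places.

The Exponential(rate=μ) likelihood is ∝ μ^n e^(−μΣtᵢ). Here n = 3 and Σtᵢ = 7.10 + 3.48 + 3.22 = 13.80.
Posterior ∝ μ^6e^(−2μ) · μ^3e^(−13.80μ) = μ^9e^(−15.80μ), i.e. Gamma(10, 15.80).
Mode = (a−1)/b = 9/15.80 ≈ 0.5696.

μ̂_MAP = 0.5696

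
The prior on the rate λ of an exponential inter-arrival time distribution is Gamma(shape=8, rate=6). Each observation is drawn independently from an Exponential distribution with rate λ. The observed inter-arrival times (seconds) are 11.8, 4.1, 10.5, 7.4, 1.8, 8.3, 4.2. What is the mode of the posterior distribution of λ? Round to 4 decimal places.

The Exponential(rate=λ) likelihood is ∝ λ^n e^(−λΣtᵢ). Here n = 7 and Σtᵢ = 11.8 + 4.1 + 10.5 + 7.4 + 1.8 + 8.3 + 4.2 = 48.1.
Posterior ∝ λ^7e^(−6λ) · λ^7e^(−48.1λ) = λ^14e^(−54.1λ), i.e. Gamma(15, 54.1).
Mode = (a−1)/b = 14/54.1 ≈ 0.2588.

λ̂_MAP = 0.2588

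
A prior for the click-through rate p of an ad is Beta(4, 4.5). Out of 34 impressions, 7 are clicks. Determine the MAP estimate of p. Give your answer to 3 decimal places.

Prior: Beta(4, 4.5).
Data: 7 successes in 34 trials. The binomial likelihood contributes p^7(1−p)^27, so the posterior is Beta(4+7, 4.5+27) = Beta(11, 31.5).
For Beta(a, b) with a, b > 1 the mode is (a−1)/(a+b−2) = 10/40.5 ≈ 0.247.

p̂_MAP = 0.247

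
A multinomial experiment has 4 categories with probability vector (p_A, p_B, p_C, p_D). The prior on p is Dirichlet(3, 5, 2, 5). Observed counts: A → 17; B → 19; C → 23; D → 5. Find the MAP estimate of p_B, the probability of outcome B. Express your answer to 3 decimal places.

The posterior is Dirichlet(αᵢ + nᵢ) = Dirichlet(20, 24, 25, 10).
For a Dirichlet(a₁,…,a_K) with all aᵢ > 1, the mode has j-th component (aⱼ − 1)/(Σaᵢ − K).
Here Σaᵢ = 79 and K = 4, so p_B = (24 − 1)/(79 − 4) = 23/75 ≈ 0.307.

MAP estimate of p_B = 0.307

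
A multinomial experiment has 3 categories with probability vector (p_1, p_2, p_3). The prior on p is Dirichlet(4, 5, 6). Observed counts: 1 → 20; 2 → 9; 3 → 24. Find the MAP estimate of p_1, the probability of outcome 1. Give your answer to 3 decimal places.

The posterior is Dirichlet(αᵢ + nᵢ) = Dirichlet(24, 14, 30).
For a Dirichlet(a₁,…,a_K) with all aᵢ > 1, the mode has j-th component (aⱼ − 1)/(Σaᵢ − K).
Here Σaᵢ = 68 and K = 3, so p_1 = (24 − 1)/(68 − 3) = 23/65 ≈ 0.354.

MAP estimate: 0.354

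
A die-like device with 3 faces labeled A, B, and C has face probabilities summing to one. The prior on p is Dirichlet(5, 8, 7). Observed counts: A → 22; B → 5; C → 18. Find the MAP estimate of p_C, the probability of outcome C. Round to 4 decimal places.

The posterior is Dirichlet(αᵢ + nᵢ) = Dirichlet(27, 13, 25).
For a Dirichlet(a₁,…,a_K) with all aᵢ > 1, the mode has j-th component (aⱼ − 1)/(Σaᵢ − K).
Here Σaᵢ = 65 and K = 3, so p_C = (25 − 1)/(65 − 3) = 24/62 ≈ 0.3871.

MAP estimate of p_C = 0.3871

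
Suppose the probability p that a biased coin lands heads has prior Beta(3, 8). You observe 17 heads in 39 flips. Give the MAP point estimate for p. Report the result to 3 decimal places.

Prior: Beta(3, 8).
Data: 17 successes in 39 trials. The binomial likelihood contributes p^17(1−p)^22, so the posterior is Beta(3+17, 8+22) = Beta(20, 30).
For Beta(a, b) with a, b > 1 the mode is (a−1)/(a+b−2) = 19/48 ≈ 0.396.

p̂_MAP = 0.396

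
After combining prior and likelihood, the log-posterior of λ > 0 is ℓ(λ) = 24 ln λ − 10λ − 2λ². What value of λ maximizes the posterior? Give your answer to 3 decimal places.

λ̂_MAP = 1.500

ℓ'(λ) = 24/λ − 10 − 4λ. Setting this to zero and multiplying by λ: 4λ² + 10λ − 24 = 0.
λ = (−10 + √(10² + 4·4·24)) / (2·4) = (−10 + √484) / 8 = (−10 + 22)/8 = 3/2.
ℓ''(λ) = −24/λ² − 4 < 0, confirming a maximum.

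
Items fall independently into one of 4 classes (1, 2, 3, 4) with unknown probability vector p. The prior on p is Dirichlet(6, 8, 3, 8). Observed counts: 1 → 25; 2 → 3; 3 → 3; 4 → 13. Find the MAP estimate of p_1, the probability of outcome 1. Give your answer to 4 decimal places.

MAP estimate: 0.4615

The posterior is Dirichlet(αᵢ + nᵢ) = Dirichlet(31, 11, 6, 21).
For a Dirichlet(a₁,…,a_K) with all aᵢ > 1, the mode has j-th component (aⱼ − 1)/(Σaᵢ − K).
Here Σaᵢ = 69 and K = 4, so p_1 = (31 − 1)/(69 − 4) = 30/65 ≈ 0.4615.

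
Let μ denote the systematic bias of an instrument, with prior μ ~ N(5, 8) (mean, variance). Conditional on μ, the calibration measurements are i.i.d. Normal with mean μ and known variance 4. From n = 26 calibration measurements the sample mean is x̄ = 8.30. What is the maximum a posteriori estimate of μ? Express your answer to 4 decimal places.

n = 26, x̄ = 8.30.
For a Normal prior and Normal likelihood with known variance, the posterior is Normal; its mode equals its mean, the precision-weighted average.
Prior precision 1/σ₀² = 1/8 = 0.125; data precision n/σ² = 26/4 = 6.5.
μ̂ = (0.125·5 + 6.5·8.3) / (0.125 + 6.5) = 54.575/6.625 = 2183/265 ≈ 8.2377.

μ̂_MAP = 8.2377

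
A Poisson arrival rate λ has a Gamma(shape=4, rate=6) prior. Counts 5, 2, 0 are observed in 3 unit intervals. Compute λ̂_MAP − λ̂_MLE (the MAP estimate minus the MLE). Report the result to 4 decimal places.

MAP − MLE = -1.2222

Σxᵢ = 7. Posterior is Gamma(11, 9); MAP = (11−1)/9 = 10/9 ≈ 1.11111.
MLE = x̄ = 7/3 ≈ 2.33333.
Difference = 10/9 − 7/3 = -11/9 ≈ -1.2222.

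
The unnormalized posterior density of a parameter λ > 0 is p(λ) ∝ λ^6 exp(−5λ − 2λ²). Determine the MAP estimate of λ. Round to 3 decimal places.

ℓ'(λ) = 6/λ − 5 − 4λ. Setting this to zero and multiplying by λ: 4λ² + 5λ − 6 = 0.
λ = (−5 + √(5² + 4·4·6)) / (2·4) = (−5 + √121) / 8 = (−5 + 11)/8 = 3/4.
ℓ''(λ) = −6/λ² − 4 < 0, confirming a maximum.

λ̂_MAP = 0.750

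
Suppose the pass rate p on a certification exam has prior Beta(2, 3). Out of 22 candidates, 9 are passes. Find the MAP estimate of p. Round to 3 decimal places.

p̂_MAP = 0.400

Prior: Beta(2, 3).
Data: 9 successes in 22 trials. The binomial likelihood contributes p^9(1−p)^13, so the posterior is Beta(2+9, 3+13) = Beta(11, 16).
For Beta(a, b) with a, b > 1 the mode is (a−1)/(a+b−2) = 10/25 ≈ 0.400.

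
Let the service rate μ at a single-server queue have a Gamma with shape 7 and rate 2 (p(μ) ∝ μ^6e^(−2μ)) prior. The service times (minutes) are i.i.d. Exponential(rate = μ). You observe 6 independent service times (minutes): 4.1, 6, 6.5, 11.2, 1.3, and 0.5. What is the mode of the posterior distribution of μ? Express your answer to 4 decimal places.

The Exponential(rate=μ) likelihood is ∝ μ^n e^(−μΣtᵢ). Here n = 6 and Σtᵢ = 4.1 + 6 + 6.5 + 11.2 + 1.3 + 0.5 = 29.6.
Posterior ∝ μ^6e^(−2μ) · μ^6e^(−29.6μ) = μ^12e^(−31.6μ), i.e. Gamma(13, 31.6).
Mode = (a−1)/b = 12/31.6 ≈ 0.3797.

μ̂_MAP = 0.3797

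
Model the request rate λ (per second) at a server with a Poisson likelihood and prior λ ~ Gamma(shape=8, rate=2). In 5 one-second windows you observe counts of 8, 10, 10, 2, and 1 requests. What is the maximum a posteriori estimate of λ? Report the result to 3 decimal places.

λ̂_MAP = 5.429

Σxᵢ = 8+10+10+2+1 = 31, with n = 5.
Posterior ∝ λ^7e^(−2λ) · λ^31e^(−5λ) = λ^38e^(−7λ), i.e. Gamma(shape=39, rate=7).
The mode of a Gamma(a, b) with a ≥ 1 (shape–rate) is (a−1)/b = 38/7 ≈ 5.429.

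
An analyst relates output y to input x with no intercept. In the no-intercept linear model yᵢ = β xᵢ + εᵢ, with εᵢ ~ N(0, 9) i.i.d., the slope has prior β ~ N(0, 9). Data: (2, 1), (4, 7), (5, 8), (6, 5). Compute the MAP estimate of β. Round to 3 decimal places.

β̂_MAP = 1.220

log p(β | y) = −Σ(yᵢ − βxᵢ)²/(2·9) − β²/(2·9) + const.
Setting the derivative to zero: Σxᵢ(yᵢ − βxᵢ)/9 − β/9 = 0, so β = Σxᵢyᵢ / (Σxᵢ² + σ²/τ²).
Σxᵢyᵢ = 2·1 + 4·7 + 5·8 + 6·5 = 100; Σxᵢ² = 81; σ²/τ² = 1.
β̂_MAP = 100 / (81 + 1) = 100/82 ≈ 1.220.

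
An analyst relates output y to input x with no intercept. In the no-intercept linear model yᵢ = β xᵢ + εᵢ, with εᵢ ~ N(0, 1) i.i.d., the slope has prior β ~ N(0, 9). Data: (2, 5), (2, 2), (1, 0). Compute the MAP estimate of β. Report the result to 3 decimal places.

β̂_MAP = 1.537

log p(β | y) = −Σ(yᵢ − βxᵢ)²/(2·1) − β²/(2·9) + const.
Setting the derivative to zero: Σxᵢ(yᵢ − βxᵢ)/1 − β/9 = 0, so β = Σxᵢyᵢ / (Σxᵢ² + σ²/τ²).
Σxᵢyᵢ = 2·5 + 2·2 + 1·0 = 14; Σxᵢ² = 9; σ²/τ² = 1/9.
β̂_MAP = 14 / (9 + 1/9) = 14/(82/9) = 63/41 ≈ 1.537.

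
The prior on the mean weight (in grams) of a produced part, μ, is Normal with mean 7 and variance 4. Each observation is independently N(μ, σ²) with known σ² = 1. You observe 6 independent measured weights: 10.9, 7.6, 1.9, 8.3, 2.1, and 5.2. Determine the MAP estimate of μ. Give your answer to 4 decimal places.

n = 6; x̄ = (10.9 + 7.6 + 1.9 + 8.3 + 2.1 + 5.2)/6 = 36/6 = 6.
For a Normal prior and Normal likelihood with known variance, the posterior is Normal; its mode equals its mean, the precision-weighted average.
Prior precision 1/σ₀² = 1/4 = 0.25; data precision n/σ² = 6/1 = 6.
μ̂ = (0.25·7 + 6·6) / (0.25 + 6) = 37.75/6.25 = 6.0400.

μ̂_MAP = 6.0400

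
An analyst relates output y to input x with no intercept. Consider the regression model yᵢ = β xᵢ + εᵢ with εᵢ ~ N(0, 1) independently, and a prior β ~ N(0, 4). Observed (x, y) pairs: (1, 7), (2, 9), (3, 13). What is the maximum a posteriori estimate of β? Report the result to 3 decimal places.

log p(β | y) = −Σ(yᵢ − βxᵢ)²/(2·1) − β²/(2·4) + const.
Setting the derivative to zero: Σxᵢ(yᵢ − βxᵢ)/1 − β/4 = 0, so β = Σxᵢyᵢ / (Σxᵢ² + σ²/τ²).
Σxᵢyᵢ = 1·7 + 2·9 + 3·13 = 64; Σxᵢ² = 14; σ²/τ² = 0.25.
β̂_MAP = 64 / (14 + 0.25) = 64/14.25 ≈ 4.491.

β̂_MAP = 4.491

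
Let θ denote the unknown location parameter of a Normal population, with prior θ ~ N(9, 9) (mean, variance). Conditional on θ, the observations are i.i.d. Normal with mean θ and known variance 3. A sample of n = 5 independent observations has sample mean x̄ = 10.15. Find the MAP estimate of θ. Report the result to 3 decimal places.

θ̂_MAP = 10.078

n = 5, x̄ = 10.15.
For a Normal prior and Normal likelihood with known variance, the posterior is Normal; its mode equals its mean, the precision-weighted average.
Prior precision 1/σ₀² = 1/9; data precision n/σ² = 5/3.
θ̂ = ((1/9)·9 + (5/3)·10.15) / (1/9 + 5/3) = (215/12)/(16/9) = 10.078125 ≈ 10.078.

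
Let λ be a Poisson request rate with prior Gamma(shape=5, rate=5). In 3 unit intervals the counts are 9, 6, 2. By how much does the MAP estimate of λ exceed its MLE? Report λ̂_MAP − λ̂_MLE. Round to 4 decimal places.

Σxᵢ = 17. Posterior is Gamma(22, 8); MAP = (22−1)/8 = 21/8 ≈ 2.62500.
MLE = x̄ = 17/3 ≈ 5.66667.
Difference = 21/8 − 17/3 = -73/24 ≈ -3.0417.

MAP − MLE = -3.0417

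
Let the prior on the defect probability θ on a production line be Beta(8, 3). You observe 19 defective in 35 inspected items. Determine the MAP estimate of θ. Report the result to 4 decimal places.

Prior: Beta(8, 3).
Data: 19 successes in 35 trials. The binomial likelihood contributes θ^19(1−θ)^16, so the posterior is Beta(8+19, 3+16) = Beta(27, 19).
For Beta(a, b) with a, b > 1 the mode is (a−1)/(a+b−2) = 26/44 ≈ 0.5909.

θ̂_MAP = 0.5909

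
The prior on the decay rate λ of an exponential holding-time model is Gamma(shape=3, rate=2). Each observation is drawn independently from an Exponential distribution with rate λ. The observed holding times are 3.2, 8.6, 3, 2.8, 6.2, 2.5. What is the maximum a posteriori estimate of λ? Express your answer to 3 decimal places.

The Exponential(rate=λ) likelihood is ∝ λ^n e^(−λΣtᵢ). Here n = 6 and Σtᵢ = 3.2 + 8.6 + 3 + 2.8 + 6.2 + 2.5 = 26.3.
Posterior ∝ λ^2e^(−2λ) · λ^6e^(−26.3λ) = λ^8e^(−28.3λ), i.e. Gamma(9, 28.3).
Mode = (a−1)/b = 8/28.3 ≈ 0.283.

λ̂_MAP = 0.283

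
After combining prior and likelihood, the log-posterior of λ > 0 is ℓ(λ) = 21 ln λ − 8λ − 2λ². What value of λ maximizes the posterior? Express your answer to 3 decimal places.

λ̂_MAP = 1.500

ℓ'(λ) = 21/λ − 8 − 4λ. Setting this to zero and multiplying by λ: 4λ² + 8λ − 21 = 0.
λ = (−8 + √(8² + 4·4·21)) / (2·4) = (−8 + √400) / 8 = (−8 + 20)/8 = 3/2.
ℓ''(λ) = −21/λ² − 4 < 0, confirming a maximum.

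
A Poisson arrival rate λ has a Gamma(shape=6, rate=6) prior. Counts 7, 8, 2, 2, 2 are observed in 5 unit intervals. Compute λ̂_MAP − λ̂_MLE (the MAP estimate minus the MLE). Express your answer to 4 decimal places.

Σxᵢ = 21. Posterior is Gamma(27, 11); MAP = (27−1)/11 = 26/11 ≈ 2.36364.
MLE = x̄ = 21/5 ≈ 4.20000.
Difference = 26/11 − 21/5 = -101/55 ≈ -1.8364.

MAP − MLE = -1.8364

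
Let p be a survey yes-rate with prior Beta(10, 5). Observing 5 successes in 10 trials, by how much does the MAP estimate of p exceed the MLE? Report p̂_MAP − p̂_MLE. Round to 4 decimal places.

MAP − MLE = 0.1087

Posterior is Beta(15, 10); MAP = (15−1)/(25−2) = 14/23 ≈ 0.60870.
MLE ignores the prior: p̂_MLE = k/n = 5/10 ≈ 0.50000.
Difference = 14/23 − 5/10 = 5/46 ≈ 0.1087.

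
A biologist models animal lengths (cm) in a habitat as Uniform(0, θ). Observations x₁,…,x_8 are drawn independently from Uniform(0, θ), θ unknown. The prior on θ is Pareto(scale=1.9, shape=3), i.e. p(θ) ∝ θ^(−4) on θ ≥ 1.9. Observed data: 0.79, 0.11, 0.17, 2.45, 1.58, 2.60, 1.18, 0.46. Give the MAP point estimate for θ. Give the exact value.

θ̂_MAP = 2.60

The Uniform(0, θ) likelihood is θ^(−n) for θ ≥ max(xᵢ), zero otherwise. Here max(xᵢ) = 2.60.
Posterior ∝ θ^(−4) · θ^(−8) = θ^(−12) on θ ≥ max(1.9, 2.60) = 2.60.
This density is strictly decreasing in θ, so the posterior mode lies at the lower boundary of the support.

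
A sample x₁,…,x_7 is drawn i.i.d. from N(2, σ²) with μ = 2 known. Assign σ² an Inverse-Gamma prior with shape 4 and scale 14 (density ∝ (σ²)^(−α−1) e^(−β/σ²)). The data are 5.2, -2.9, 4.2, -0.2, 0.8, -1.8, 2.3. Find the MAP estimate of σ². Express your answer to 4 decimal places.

σ̂²_MAP = 5.1706

Sum of squared deviations about the known mean: SS = (5.2−2)² + (-2.9−2)² + (4.2−2)² + (-0.2−2)² + (0.8−2)² + (-1.8−2)² + (2.3−2)² = 59.9.
The Normal likelihood contributes (σ²)^(−n/2) exp(−SS/(2σ²)), so the posterior is Inverse-Gamma(α + n/2, β + SS/2) = Inverse-Gamma(7.5, 43.95).
The mode of Inverse-Gamma(a, b) is b/(a+1) = 43.95/8.5 ≈ 5.1706.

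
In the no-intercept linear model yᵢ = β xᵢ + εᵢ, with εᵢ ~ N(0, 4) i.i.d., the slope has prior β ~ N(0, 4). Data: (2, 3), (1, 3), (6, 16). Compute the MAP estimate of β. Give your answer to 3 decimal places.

log p(β | y) = −Σ(yᵢ − βxᵢ)²/(2·4) − β²/(2·4) + const.
Setting the derivative to zero: Σxᵢ(yᵢ − βxᵢ)/4 − β/4 = 0, so β = Σxᵢyᵢ / (Σxᵢ² + σ²/τ²).
Σxᵢyᵢ = 2·3 + 1·3 + 6·16 = 105; Σxᵢ² = 41; σ²/τ² = 1.
β̂_MAP = 105 / (41 + 1) = 105/42 ≈ 2.500.

β̂_MAP = 2.500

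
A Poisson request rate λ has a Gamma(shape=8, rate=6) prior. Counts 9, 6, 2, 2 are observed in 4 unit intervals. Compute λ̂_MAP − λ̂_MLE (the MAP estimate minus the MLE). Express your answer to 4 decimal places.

Σxᵢ = 19. Posterior is Gamma(27, 10); MAP = (27−1)/10 = 26/10 ≈ 2.60000.
MLE = x̄ = 19/4 ≈ 4.75000.
Difference = 26/10 − 19/4 = -43/20 ≈ -2.1500.

MAP − MLE = -2.1500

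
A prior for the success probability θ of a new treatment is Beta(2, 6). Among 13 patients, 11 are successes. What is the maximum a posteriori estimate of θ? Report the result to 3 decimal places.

θ̂_MAP = 0.632

Prior: Beta(2, 6).
Data: 11 successes in 13 trials. The binomial likelihood contributes θ^11(1−θ)^2, so the posterior is Beta(2+11, 6+2) = Beta(13, 8).
For Beta(a, b) with a, b > 1 the mode is (a−1)/(a+b−2) = 12/19 ≈ 0.632.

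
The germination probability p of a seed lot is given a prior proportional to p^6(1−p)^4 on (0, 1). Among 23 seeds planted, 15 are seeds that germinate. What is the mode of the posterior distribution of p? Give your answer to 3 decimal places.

p̂_MAP = 0.636

The prior density ∝ p^6(1−p)^4 is the kernel of Beta(7, 5).
Data: 15 successes in 23 trials. The binomial likelihood contributes p^15(1−p)^8, so the posterior is Beta(7+15, 5+8) = Beta(22, 13).
For Beta(a, b) with a, b > 1 the mode is (a−1)/(a+b−2) = 21/33 ≈ 0.636.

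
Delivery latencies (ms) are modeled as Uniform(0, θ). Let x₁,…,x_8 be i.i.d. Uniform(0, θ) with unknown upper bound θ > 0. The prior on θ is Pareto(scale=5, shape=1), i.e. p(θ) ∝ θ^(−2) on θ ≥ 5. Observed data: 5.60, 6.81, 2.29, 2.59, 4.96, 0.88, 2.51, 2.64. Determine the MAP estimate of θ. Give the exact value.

θ̂_MAP = 6.81

The Uniform(0, θ) likelihood is θ^(−n) for θ ≥ max(xᵢ), zero otherwise. Here max(xᵢ) = 6.81.
Posterior ∝ θ^(−2) · θ^(−8) = θ^(−10) on θ ≥ max(5, 6.81) = 6.81.
This density is strictly decreasing in θ, so the posterior mode lies at the lower boundary of the support.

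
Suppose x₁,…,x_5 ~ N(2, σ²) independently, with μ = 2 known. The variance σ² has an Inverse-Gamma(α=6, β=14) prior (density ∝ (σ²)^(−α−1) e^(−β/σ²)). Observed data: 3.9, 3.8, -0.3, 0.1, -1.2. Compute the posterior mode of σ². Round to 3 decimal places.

σ̂²_MAP = 2.842

Sum of squared deviations about the known mean: SS = (3.9−2)² + (3.8−2)² + (-0.3−2)² + (0.1−2)² + (-1.2−2)² = 25.99.
The Normal likelihood contributes (σ²)^(−n/2) exp(−SS/(2σ²)), so the posterior is Inverse-Gamma(α + n/2, β + SS/2) = Inverse-Gamma(8.5, 26.995).
The mode of Inverse-Gamma(a, b) is b/(a+1) = 26.995/9.5 ≈ 2.842.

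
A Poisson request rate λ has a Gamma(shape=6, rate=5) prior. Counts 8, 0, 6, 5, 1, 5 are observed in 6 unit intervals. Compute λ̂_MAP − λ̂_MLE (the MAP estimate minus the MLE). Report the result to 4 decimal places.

MAP − MLE = -1.4394

Σxᵢ = 25. Posterior is Gamma(31, 11); MAP = (31−1)/11 = 30/11 ≈ 2.72727.
MLE = x̄ = 25/6 ≈ 4.16667.
Difference = 30/11 − 25/6 = -95/66 ≈ -1.4394.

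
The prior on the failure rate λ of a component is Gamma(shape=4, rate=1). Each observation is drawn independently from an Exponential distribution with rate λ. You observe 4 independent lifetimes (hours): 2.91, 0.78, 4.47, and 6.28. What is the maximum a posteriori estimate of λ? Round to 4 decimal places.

The Exponential(rate=λ) likelihood is ∝ λ^n e^(−λΣtᵢ). Here n = 4 and Σtᵢ = 2.91 + 0.78 + 4.47 + 6.28 = 14.44.
Posterior ∝ λ^3e^(−1λ) · λ^4e^(−14.44λ) = λ^7e^(−15.44λ), i.e. Gamma(8, 15.44).
Mode = (a−1)/b = 7/15.44 ≈ 0.4534.

λ̂_MAP = 0.4534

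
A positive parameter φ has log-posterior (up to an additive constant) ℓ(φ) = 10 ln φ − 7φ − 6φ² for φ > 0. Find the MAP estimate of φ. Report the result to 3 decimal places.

ℓ'(φ) = 10/φ − 7 − 12φ. Setting this to zero and multiplying by φ: 12φ² + 7φ − 10 = 0.
φ = (−7 + √(7² + 4·12·10)) / (2·12) = (−7 + √529) / 24 = (−7 + 23)/24 = 2/3.
ℓ''(φ) = −10/φ² − 12 < 0, confirming a maximum.

φ̂_MAP = 0.667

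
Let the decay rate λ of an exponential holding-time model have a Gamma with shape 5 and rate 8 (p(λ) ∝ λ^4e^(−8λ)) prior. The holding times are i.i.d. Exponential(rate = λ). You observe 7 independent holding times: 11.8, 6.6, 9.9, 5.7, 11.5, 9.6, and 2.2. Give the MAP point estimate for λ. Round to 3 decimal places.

λ̂_MAP = 0.168

The Exponential(rate=λ) likelihood is ∝ λ^n e^(−λΣtᵢ). Here n = 7 and Σtᵢ = 11.8 + 6.6 + 9.9 + 5.7 + 11.5 + 9.6 + 2.2 = 57.3.
Posterior ∝ λ^4e^(−8λ) · λ^7e^(−57.3λ) = λ^11e^(−65.3λ), i.e. Gamma(12, 65.3).
Mode = (a−1)/b = 11/65.3 ≈ 0.168.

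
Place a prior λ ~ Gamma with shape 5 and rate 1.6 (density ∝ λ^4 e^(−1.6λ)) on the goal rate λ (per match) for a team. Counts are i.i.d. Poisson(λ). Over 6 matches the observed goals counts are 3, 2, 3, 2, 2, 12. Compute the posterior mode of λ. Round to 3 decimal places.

λ̂_MAP = 3.684

Σxᵢ = 3+2+3+2+2+12 = 24, with n = 6.
Posterior ∝ λ^4e^(−1.6λ) · λ^24e^(−6λ) = λ^28e^(−7.6λ), i.e. Gamma(shape=29, rate=7.6).
The mode of a Gamma(a, b) with a ≥ 1 (shape–rate) is (a−1)/b = 28/7.6 ≈ 3.684.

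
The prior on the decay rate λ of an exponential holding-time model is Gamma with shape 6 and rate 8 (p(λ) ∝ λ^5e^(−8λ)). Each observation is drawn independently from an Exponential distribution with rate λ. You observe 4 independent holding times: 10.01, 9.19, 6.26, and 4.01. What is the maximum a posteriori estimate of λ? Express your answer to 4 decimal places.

The Exponential(rate=λ) likelihood is ∝ λ^n e^(−λΣtᵢ). Here n = 4 and Σtᵢ = 10.01 + 9.19 + 6.26 + 4.01 = 29.47.
Posterior ∝ λ^5e^(−8λ) · λ^4e^(−29.47λ) = λ^9e^(−37.47λ), i.e. Gamma(10, 37.47).
Mode = (a−1)/b = 9/37.47 ≈ 0.2402.

λ̂_MAP = 0.2402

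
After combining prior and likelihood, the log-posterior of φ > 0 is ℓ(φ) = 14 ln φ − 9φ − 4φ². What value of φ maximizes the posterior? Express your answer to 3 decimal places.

φ̂_MAP = 0.875

ℓ'(φ) = 14/φ − 9 − 8φ. Setting this to zero and multiplying by φ: 8φ² + 9φ − 14 = 0.
φ = (−9 + √(9² + 4·8·14)) / (2·8) = (−9 + √529) / 16 = (−9 + 23)/16 = 7/8.
ℓ''(φ) = −14/φ² − 8 < 0, confirming a maximum.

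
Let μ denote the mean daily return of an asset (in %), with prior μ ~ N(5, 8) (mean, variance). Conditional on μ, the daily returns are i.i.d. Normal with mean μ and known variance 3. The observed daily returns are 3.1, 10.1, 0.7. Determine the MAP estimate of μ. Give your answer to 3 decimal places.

μ̂_MAP = 4.674

n = 3; x̄ = (3.1 + 10.1 + 0.7)/3 = 13.9/3 = 139/30 ≈ 4.6333.
For a Normal prior and Normal likelihood with known variance, the posterior is Normal; its mode equals its mean, the precision-weighted average.
Prior precision 1/σ₀² = 1/8 = 0.125; data precision n/σ² = 3/3 = 1.
μ̂ = (0.125·5 + 1·(139/30)) / (0.125 + 1) = (631/120)/1.125 = 631/135 ≈ 4.674.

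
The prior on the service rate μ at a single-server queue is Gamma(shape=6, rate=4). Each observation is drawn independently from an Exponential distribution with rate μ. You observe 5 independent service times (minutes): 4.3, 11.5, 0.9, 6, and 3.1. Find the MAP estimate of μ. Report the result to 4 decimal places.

The Exponential(rate=μ) likelihood is ∝ μ^n e^(−μΣtᵢ). Here n = 5 and Σtᵢ = 4.3 + 11.5 + 0.9 + 6 + 3.1 = 25.8.
Posterior ∝ μ^5e^(−4μ) · μ^5e^(−25.8μ) = μ^10e^(−29.8μ), i.e. Gamma(11, 29.8).
Mode = (a−1)/b = 10/29.8 ≈ 0.3356.

μ̂_MAP = 0.3356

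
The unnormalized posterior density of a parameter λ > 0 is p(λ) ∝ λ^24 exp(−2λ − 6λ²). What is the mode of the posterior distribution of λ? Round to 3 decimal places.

ℓ'(λ) = 24/λ − 2 − 12λ. Setting this to zero and multiplying by λ: 12λ² + 2λ − 24 = 0.
λ = (−2 + √(2² + 4·12·24)) / (2·12) = (−2 + √1156) / 24 = (−2 + 34)/24 = 4/3.
ℓ''(λ) = −24/λ² − 12 < 0, confirming a maximum.

λ̂_MAP = 1.333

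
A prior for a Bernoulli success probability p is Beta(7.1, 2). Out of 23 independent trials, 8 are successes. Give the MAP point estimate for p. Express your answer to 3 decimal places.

Prior: Beta(7.1, 2).
Data: 8 successes in 23 trials. The binomial likelihood contributes p^8(1−p)^15, so the posterior is Beta(7.1+8, 2+15) = Beta(15.1, 17).
For Beta(a, b) with a, b > 1 the mode is (a−1)/(a+b−2) = 14.1/30.1 ≈ 0.468.

p̂_MAP = 0.468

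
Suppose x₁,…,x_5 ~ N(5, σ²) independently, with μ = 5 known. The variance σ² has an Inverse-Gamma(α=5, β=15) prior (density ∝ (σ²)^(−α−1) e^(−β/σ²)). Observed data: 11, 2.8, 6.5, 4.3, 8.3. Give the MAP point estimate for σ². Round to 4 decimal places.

Sum of squared deviations about the known mean: SS = (11−5)² + (2.8−5)² + (6.5−5)² + (4.3−5)² + (8.3−5)² = 54.47.
The Normal likelihood contributes (σ²)^(−n/2) exp(−SS/(2σ²)), so the posterior is Inverse-Gamma(α + n/2, β + SS/2) = Inverse-Gamma(7.5, 42.235).
The mode of Inverse-Gamma(a, b) is b/(a+1) = 42.235/8.5 ≈ 4.9688.

σ̂²_MAP = 4.9688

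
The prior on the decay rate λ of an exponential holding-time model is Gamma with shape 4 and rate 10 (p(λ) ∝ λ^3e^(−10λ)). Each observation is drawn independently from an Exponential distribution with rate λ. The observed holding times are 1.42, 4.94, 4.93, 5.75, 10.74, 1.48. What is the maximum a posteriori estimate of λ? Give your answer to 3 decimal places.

The Exponential(rate=λ) likelihood is ∝ λ^n e^(−λΣtᵢ). Here n = 6 and Σtᵢ = 1.42 + 4.94 + 4.93 + 5.75 + 10.74 + 1.48 = 29.26.
Posterior ∝ λ^3e^(−10λ) · λ^6e^(−29.26λ) = λ^9e^(−39.26λ), i.e. Gamma(10, 39.26).
Mode = (a−1)/b = 9/39.26 ≈ 0.229.

λ̂_MAP = 0.229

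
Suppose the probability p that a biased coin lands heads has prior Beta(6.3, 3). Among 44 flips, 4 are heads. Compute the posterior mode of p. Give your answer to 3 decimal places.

p̂_MAP = 0.181

Prior: Beta(6.3, 3).
Data: 4 successes in 44 trials. The binomial likelihood contributes p^4(1−p)^40, so the posterior is Beta(6.3+4, 3+40) = Beta(10.3, 43).
For Beta(a, b) with a, b > 1 the mode is (a−1)/(a+b−2) = 9.3/51.3 ≈ 0.181.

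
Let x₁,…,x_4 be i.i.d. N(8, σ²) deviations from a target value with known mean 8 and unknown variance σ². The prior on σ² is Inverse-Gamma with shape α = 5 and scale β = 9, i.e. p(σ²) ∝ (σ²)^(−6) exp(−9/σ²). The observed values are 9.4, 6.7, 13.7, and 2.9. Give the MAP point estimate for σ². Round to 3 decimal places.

σ̂²_MAP = 5.009

Sum of squared deviations about the known mean: SS = (9.4−8)² + (6.7−8)² + (13.7−8)² + (2.9−8)² = 62.15.
The Normal likelihood contributes (σ²)^(−n/2) exp(−SS/(2σ²)), so the posterior is Inverse-Gamma(α + n/2, β + SS/2) = Inverse-Gamma(7, 40.075).
The mode of Inverse-Gamma(a, b) is b/(a+1) = 40.075/8 ≈ 5.009.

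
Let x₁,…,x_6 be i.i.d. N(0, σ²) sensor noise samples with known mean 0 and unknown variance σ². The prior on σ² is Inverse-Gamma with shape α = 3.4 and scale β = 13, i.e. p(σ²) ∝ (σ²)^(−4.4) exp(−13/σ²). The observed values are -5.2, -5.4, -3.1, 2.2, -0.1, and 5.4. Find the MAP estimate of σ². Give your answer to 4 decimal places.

σ̂²_MAP = 8.5014

Sum of squared deviations about the known mean: SS = (-5.2−0)² + (-5.4−0)² + (-3.1−0)² + (2.2−0)² + (-0.1−0)² + (5.4−0)² = 99.82.
The Normal likelihood contributes (σ²)^(−n/2) exp(−SS/(2σ²)), so the posterior is Inverse-Gamma(α + n/2, β + SS/2) = Inverse-Gamma(6.4, 62.91).
The mode of Inverse-Gamma(a, b) is b/(a+1) = 62.91/7.4 ≈ 8.5014.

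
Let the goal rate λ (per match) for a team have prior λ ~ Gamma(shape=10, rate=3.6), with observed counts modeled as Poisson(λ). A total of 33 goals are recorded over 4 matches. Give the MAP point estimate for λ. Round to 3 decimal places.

λ̂_MAP = 5.526

Σxᵢ = 33, n = 4.
Posterior ∝ λ^9e^(−3.6λ) · λ^33e^(−4λ) = λ^42e^(−7.6λ), i.e. Gamma(shape=43, rate=7.6).
The mode of a Gamma(a, b) with a ≥ 1 (shape–rate) is (a−1)/b = 42/7.6 ≈ 5.526.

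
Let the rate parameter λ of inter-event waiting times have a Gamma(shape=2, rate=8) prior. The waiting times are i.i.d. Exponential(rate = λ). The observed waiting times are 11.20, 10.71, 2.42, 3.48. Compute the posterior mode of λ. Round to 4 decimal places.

λ̂_MAP = 0.1396

The Exponential(rate=λ) likelihood is ∝ λ^n e^(−λΣtᵢ). Here n = 4 and Σtᵢ = 11.20 + 10.71 + 2.42 + 3.48 = 27.81.
Posterior ∝ λe^(−8λ) · λ^4e^(−27.81λ) = λ^5e^(−35.81λ), i.e. Gamma(6, 35.81).
Mode = (a−1)/b = 5/35.81 ≈ 0.1396.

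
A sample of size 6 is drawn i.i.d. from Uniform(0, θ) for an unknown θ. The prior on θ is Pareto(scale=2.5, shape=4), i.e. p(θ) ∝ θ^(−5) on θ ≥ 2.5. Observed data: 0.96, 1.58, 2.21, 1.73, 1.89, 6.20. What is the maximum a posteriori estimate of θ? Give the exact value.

The Uniform(0, θ) likelihood is θ^(−n) for θ ≥ max(xᵢ), zero otherwise. Here max(xᵢ) = 6.20.
Posterior ∝ θ^(−5) · θ^(−6) = θ^(−11) on θ ≥ max(2.5, 6.20) = 6.20.
This density is strictly decreasing in θ, so the posterior mode lies at the lower boundary of the support.

θ̂_MAP = 6.20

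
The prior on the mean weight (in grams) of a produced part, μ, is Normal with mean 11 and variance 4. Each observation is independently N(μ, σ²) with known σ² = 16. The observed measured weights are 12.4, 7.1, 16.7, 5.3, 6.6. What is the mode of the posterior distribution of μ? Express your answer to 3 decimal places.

n = 5; x̄ = (12.4 + 7.1 + 16.7 + 5.3 + 6.6)/5 = 48.1/5 = 9.62.
For a Normal prior and Normal likelihood with known variance, the posterior is Normal; its mode equals its mean, the precision-weighted average.
Prior precision 1/σ₀² = 1/4 = 0.25; data precision n/σ² = 5/16 = 0.3125.
μ̂ = (0.25·11 + 0.3125·9.62) / (0.25 + 0.3125) = 5.75625/0.5625 = 307/30 ≈ 10.233.

μ̂_MAP = 10.233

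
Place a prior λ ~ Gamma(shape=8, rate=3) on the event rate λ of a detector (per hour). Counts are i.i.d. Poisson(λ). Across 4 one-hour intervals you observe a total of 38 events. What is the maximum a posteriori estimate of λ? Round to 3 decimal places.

Σxᵢ = 38, n = 4.
Posterior ∝ λ^7e^(−3λ) · λ^38e^(−4λ) = λ^45e^(−7λ), i.e. Gamma(shape=46, rate=7).
The mode of a Gamma(a, b) with a ≥ 1 (shape–rate) is (a−1)/b = 45/7 ≈ 6.429.

λ̂_MAP = 6.429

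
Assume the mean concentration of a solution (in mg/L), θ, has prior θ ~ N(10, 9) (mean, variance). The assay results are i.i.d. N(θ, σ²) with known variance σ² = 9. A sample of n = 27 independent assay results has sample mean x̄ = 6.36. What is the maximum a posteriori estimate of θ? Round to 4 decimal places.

θ̂_MAP = 6.4900

n = 27, x̄ = 6.36.
For a Normal prior and Normal likelihood with known variance, the posterior is Normal; its mode equals its mean, the precision-weighted average.
Prior precision 1/σ₀² = 1/9; data precision n/σ² = 27/9 = 3.
θ̂ = ((1/9)·10 + 3·6.36) / (1/9 + 3) = (4543/225)/(28/9) = 6.4900.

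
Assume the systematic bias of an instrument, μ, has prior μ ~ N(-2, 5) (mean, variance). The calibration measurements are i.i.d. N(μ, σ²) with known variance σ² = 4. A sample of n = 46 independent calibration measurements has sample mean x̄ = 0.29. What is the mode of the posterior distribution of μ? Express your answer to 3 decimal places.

n = 46, x̄ = 0.29.
For a Normal prior and Normal likelihood with known variance, the posterior is Normal; its mode equals its mean, the precision-weighted average.
Prior precision 1/σ₀² = 1/5 = 0.2; data precision n/σ² = 46/4 = 11.5.
μ̂ = (0.2·(-2) + 11.5·0.29) / (0.2 + 11.5) = 2.935/11.7 = 587/2340 ≈ 0.251.

μ̂_MAP = 0.251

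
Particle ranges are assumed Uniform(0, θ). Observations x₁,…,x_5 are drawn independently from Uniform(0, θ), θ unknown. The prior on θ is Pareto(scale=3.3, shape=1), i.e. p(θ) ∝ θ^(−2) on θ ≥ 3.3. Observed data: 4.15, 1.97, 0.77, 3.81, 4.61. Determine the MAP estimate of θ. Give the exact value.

θ̂_MAP = 4.61

The Uniform(0, θ) likelihood is θ^(−n) for θ ≥ max(xᵢ), zero otherwise. Here max(xᵢ) = 4.61.
Posterior ∝ θ^(−2) · θ^(−5) = θ^(−7) on θ ≥ max(3.3, 4.61) = 4.61.
This density is strictly decreasing in θ, so the posterior mode lies at the lower boundary of the support.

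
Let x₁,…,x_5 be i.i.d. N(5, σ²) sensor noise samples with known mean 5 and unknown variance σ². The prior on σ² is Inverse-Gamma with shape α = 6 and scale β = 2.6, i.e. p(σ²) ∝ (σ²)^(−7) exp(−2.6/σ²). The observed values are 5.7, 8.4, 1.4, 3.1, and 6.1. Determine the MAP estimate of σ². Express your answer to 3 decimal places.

σ̂²_MAP = 1.844

Sum of squared deviations about the known mean: SS = (5.7−5)² + (8.4−5)² + (1.4−5)² + (3.1−5)² + (6.1−5)² = 29.83.
The Normal likelihood contributes (σ²)^(−n/2) exp(−SS/(2σ²)), so the posterior is Inverse-Gamma(α + n/2, β + SS/2) = Inverse-Gamma(8.5, 17.515).
The mode of Inverse-Gamma(a, b) is b/(a+1) = 17.515/9.5 ≈ 1.844.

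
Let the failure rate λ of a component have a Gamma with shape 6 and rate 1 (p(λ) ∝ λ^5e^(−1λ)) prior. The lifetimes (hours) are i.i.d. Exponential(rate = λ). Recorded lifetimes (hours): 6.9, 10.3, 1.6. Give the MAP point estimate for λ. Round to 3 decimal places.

λ̂_MAP = 0.404

The Exponential(rate=λ) likelihood is ∝ λ^n e^(−λΣtᵢ). Here n = 3 and Σtᵢ = 6.9 + 10.3 + 1.6 = 18.8.
Posterior ∝ λ^5e^(−1λ) · λ^3e^(−18.8λ) = λ^8e^(−19.8λ), i.e. Gamma(9, 19.8).
Mode = (a−1)/b = 8/19.8 ≈ 0.404.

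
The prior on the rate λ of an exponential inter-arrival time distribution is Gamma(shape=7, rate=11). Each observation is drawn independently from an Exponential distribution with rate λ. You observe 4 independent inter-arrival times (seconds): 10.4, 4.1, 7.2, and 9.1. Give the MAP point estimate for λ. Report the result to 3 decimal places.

The Exponential(rate=λ) likelihood is ∝ λ^n e^(−λΣtᵢ). Here n = 4 and Σtᵢ = 10.4 + 4.1 + 7.2 + 9.1 = 30.8.
Posterior ∝ λ^6e^(−11λ) · λ^4e^(−30.8λ) = λ^10e^(−41.8λ), i.e. Gamma(11, 41.8).
Mode = (a−1)/b = 10/41.8 ≈ 0.239.

λ̂_MAP = 0.239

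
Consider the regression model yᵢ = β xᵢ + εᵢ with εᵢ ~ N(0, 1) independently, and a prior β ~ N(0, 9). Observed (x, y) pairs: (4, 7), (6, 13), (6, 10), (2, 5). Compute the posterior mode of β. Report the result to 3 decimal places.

log p(β | y) = −Σ(yᵢ − βxᵢ)²/(2·1) − β²/(2·9) + const.
Setting the derivative to zero: Σxᵢ(yᵢ − βxᵢ)/1 − β/9 = 0, so β = Σxᵢyᵢ / (Σxᵢ² + σ²/τ²).
Σxᵢyᵢ = 4·7 + 6·13 + 6·10 + 2·5 = 176; Σxᵢ² = 92; σ²/τ² = 1/9.
β̂_MAP = 176 / (92 + 1/9) = 176/(829/9) = 1584/829 ≈ 1.911.

β̂_MAP = 1.911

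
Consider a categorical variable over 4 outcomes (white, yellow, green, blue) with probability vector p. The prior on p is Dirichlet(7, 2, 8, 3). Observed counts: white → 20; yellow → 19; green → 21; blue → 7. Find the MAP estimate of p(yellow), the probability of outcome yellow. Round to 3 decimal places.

The posterior is Dirichlet(αᵢ + nᵢ) = Dirichlet(27, 21, 29, 10).
For a Dirichlet(a₁,…,a_K) with all aᵢ > 1, the mode has j-th component (aⱼ − 1)/(Σaᵢ − K).
Here Σaᵢ = 87 and K = 4, so p(yellow) = (21 − 1)/(87 − 4) = 20/83 ≈ 0.241.

MAP estimate of p(yellow) = 0.241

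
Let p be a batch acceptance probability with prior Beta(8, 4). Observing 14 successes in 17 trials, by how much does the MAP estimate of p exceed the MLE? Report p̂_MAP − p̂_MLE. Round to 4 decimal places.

MAP − MLE = -0.0458

Posterior is Beta(22, 7); MAP = (22−1)/(29−2) = 21/27 ≈ 0.77778.
MLE ignores the prior: p̂_MLE = k/n = 14/17 ≈ 0.82353.
Difference = 21/27 − 14/17 = -7/153 ≈ -0.0458.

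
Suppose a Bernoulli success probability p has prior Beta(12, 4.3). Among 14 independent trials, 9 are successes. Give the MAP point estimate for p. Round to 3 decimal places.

p̂_MAP = 0.707

Prior: Beta(12, 4.3).
Data: 9 successes in 14 trials. The binomial likelihood contributes p^9(1−p)^5, so the posterior is Beta(12+9, 4.3+5) = Beta(21, 9.3).
For Beta(a, b) with a, b > 1 the mode is (a−1)/(a+b−2) = 20/28.3 ≈ 0.707.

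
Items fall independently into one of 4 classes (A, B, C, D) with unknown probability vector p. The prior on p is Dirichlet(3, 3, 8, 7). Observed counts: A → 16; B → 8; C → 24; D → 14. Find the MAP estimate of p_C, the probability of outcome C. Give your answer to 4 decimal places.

The posterior is Dirichlet(αᵢ + nᵢ) = Dirichlet(19, 11, 32, 21).
For a Dirichlet(a₁,…,a_K) with all aᵢ > 1, the mode has j-th component (aⱼ − 1)/(Σaᵢ − K).
Here Σaᵢ = 83 and K = 4, so p_C = (32 − 1)/(83 − 4) = 31/79 ≈ 0.3924.

MAP estimate of p_C = 0.3924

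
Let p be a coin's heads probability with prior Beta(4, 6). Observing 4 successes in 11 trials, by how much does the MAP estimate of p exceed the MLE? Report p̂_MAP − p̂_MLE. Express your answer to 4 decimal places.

Posterior is Beta(8, 13); MAP = (8−1)/(21−2) = 7/19 ≈ 0.36842.
MLE ignores the prior: p̂_MLE = k/n = 4/11 ≈ 0.36364.
Difference = 7/19 − 4/11 = 1/209 ≈ 0.0048.

MAP − MLE = 0.0048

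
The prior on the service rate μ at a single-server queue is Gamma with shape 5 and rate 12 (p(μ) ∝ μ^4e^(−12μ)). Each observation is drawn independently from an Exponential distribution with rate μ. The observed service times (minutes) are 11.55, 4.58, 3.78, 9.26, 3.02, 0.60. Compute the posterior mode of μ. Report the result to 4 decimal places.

The Exponential(rate=μ) likelihood is ∝ μ^n e^(−μΣtᵢ). Here n = 6 and Σtᵢ = 11.55 + 4.58 + 3.78 + 9.26 + 3.02 + 0.60 = 32.79.
Posterior ∝ μ^4e^(−12μ) · μ^6e^(−32.79μ) = μ^10e^(−44.79μ), i.e. Gamma(11, 44.79).
Mode = (a−1)/b = 10/44.79 ≈ 0.2233.

μ̂_MAP = 0.2233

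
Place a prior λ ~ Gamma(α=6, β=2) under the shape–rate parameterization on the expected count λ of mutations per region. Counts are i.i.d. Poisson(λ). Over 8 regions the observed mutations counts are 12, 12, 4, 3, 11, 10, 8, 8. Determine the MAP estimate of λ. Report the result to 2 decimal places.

λ̂_MAP = 7.30

Σxᵢ = 12+12+4+3+11+10+8+8 = 68, with n = 8.
Posterior ∝ λ^5e^(−2λ) · λ^68e^(−8λ) = λ^73e^(−10λ), i.e. Gamma(shape=74, rate=10).
The mode of a Gamma(a, b) with a ≥ 1 (shape–rate) is (a−1)/b = 73/10 ≈ 7.30.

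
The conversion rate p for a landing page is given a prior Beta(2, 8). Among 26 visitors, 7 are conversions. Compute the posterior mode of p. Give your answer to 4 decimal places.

Prior: Beta(2, 8).
Data: 7 successes in 26 trials. The binomial likelihood contributes p^7(1−p)^19, so the posterior is Beta(2+7, 8+19) = Beta(9, 27).
For Beta(a, b) with a, b > 1 the mode is (a−1)/(a+b−2) = 8/34 ≈ 0.2353.

p̂_MAP = 0.2353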